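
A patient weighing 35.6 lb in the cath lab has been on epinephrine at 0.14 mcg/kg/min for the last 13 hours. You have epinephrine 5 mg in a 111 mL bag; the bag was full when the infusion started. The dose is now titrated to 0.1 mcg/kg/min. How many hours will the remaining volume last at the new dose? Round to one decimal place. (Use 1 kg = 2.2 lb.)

Initial rate:
Weight = 35.6 lb ÷ 2.2 lb/kg = 16.18182 kg
Dose = 0.14 mcg/kg/min × 16.18182 kg = 2.265455 mcg/min
2.265455 mcg/min × 60 min/hr = 135.9273 mcg/hr
Concentration = 5 mg ÷ 111 mL = 0.04504505 mg/mL = 45.04505 mcg/mL
Rate = 135.9273 mcg/hr ÷ 45.04505 mcg/mL = 3.017585 mL/hr
Volume infused so far = 3.017585 mL/hr × 13 hr = 39.22861 mL
Volume remaining = 111 − 39.22861 = 71.77139 mL
New rate:
Dose = 0.1 mcg/kg/min × 16.18182 kg = 1.618182 mcg/min
1.618182 mcg/min × 60 min/hr = 97.09091 mcg/hr
Rate = 97.09091 mcg/hr ÷ 45.04505 mcg/mL = 2.155418 mL/hr
Time remaining = 71.77139 mL ÷ 2.155418 mL/hr = 33.29813 hr

33.3 hours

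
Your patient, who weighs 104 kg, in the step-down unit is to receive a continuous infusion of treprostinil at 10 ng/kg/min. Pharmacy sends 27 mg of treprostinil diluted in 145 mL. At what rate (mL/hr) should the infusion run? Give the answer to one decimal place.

0.3 mL/hr

Dose = 10 ng/kg/min × 104 kg = 1040 ng/min
1040 ng/min × 60 min/hr = 62400 ng/hr
Concentration = 27 mg ÷ 145 mL = 0.1862069 mg/mL = 186206.9 ng/mL
Rate = 62400 ng/hr ÷ 186206.9 ng/mL = 0.3351111 mL/hr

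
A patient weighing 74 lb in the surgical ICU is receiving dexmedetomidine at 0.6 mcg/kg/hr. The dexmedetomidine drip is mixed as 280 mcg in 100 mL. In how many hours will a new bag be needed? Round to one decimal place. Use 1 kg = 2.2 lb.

Weight = 74 lb ÷ 2.2 lb/kg = 33.63636 kg
Dose = 0.6 mcg/kg/hr × 33.63636 kg = 20.18182 mcg/hr
Concentration = 280 mcg ÷ 100 mL = 2.8 mcg/mL
Rate = 20.18182 mcg/hr ÷ 2.8 mcg/mL = 7.207792 mL/hr
Duration = 100 mL ÷ 7.207792 mL/hr = 13.87387 hr

13.9 hours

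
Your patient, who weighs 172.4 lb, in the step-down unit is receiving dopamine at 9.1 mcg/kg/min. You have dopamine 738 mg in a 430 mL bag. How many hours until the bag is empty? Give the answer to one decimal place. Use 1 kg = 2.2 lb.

Weight = 172.4 lb ÷ 2.2 lb/kg = 78.36364 kg
Dose = 9.1 mcg/kg/min × 78.36364 kg = 713.1091 mcg/min
713.1091 mcg/min × 60 min/hr = 42786.55 mcg/hr
Concentration = 738 mg ÷ 430 mL = 1.716279 mg/mL = 1716.279 mcg/mL
Rate = 42786.55 mcg/hr ÷ 1716.279 mcg/mL = 24.92983 mL/hr
Duration = 430 mL ÷ 24.92983 mL/hr = 17.24841 hr

17.2 hours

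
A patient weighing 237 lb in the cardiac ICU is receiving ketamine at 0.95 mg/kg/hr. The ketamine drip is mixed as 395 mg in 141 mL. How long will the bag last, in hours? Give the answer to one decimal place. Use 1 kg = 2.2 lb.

3.9 hours

Weight = 237 lb ÷ 2.2 lb/kg = 107.7273 kg
Dose = 0.95 mg/kg/hr × 107.7273 kg = 102.3409 mg/hr
Concentration = 395 mg ÷ 141 mL = 2.801418 mg/mL
Rate = 102.3409 mg/hr ÷ 2.801418 mg/mL = 36.53182 mL/hr
Duration = 141 mL ÷ 36.53182 mL/hr = 3.859649 hr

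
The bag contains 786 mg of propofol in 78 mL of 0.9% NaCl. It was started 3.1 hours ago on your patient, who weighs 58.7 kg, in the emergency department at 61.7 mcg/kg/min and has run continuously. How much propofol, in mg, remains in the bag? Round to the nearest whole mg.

Dose = 61.7 mcg/kg/min × 58.7 kg = 3621.79 mcg/min
3621.79 mcg/min × 60 min/hr = 217307.4 mcg/hr
Concentration = 786 mg ÷ 78 mL = 10.07692 mg/mL = 10076.92 mcg/mL
Rate = 217307.4 mcg/hr ÷ 10076.92 mcg/mL = 21.56486 mL/hr
Volume infused = 21.56486 mL/hr × 3.1 hr = 66.85106 mL
Volume remaining = 78 − 66.85106 = 11.14894 mL
Drug remaining = 11.14894 mL × 10076.92 mcg/mL = 112347.1 mcg = 112.3471 mg

112 mg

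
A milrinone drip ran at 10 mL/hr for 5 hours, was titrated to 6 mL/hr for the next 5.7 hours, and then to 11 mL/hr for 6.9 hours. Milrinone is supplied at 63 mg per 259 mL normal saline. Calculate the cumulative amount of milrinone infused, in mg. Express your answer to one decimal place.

38.9 mg

Concentration = 63 mg ÷ 259 mL = 0.2432432 mg/mL
Stage 1: 10 mL/hr × 5 hr = 50 mL → 50 mL × 0.2432432 mg/mL = 12.16216 mg
Stage 2: 6 mL/hr × 5.7 hr = 34.2 mL → 34.2 mL × 0.2432432 mg/mL = 8.318919 mg
Stage 3: 11 mL/hr × 6.9 hr = 75.9 mL → 75.9 mL × 0.2432432 mg/mL = 18.46216 mg
Total = 12.16216 + 8.318919 + 18.46216 = 38.94324 mg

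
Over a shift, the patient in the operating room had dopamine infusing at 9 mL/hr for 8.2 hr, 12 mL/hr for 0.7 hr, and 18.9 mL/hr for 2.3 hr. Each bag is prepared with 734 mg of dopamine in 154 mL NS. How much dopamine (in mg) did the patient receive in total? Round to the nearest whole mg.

Concentration = 734 mg ÷ 154 mL = 4.766234 mg/mL
Stage 1: 9 mL/hr × 8.2 hr = 73.8 mL → 73.8 mL × 4.766234 mg/mL = 351.7481 mg
Stage 2: 12 mL/hr × 0.7 hr = 8.4 mL → 8.4 mL × 4.766234 mg/mL = 40.03636 mg
Stage 3: 18.9 mL/hr × 2.3 hr = 43.47 mL → 43.47 mL × 4.766234 mg/mL = 207.1882 mg
Total = 351.7481 + 40.03636 + 207.1882 = 598.9726 mg

599 mg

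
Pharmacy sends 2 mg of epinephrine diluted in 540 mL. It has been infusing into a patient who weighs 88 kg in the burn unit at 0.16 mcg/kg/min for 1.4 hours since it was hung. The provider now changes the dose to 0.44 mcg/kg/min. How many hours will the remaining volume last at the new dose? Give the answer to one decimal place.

0.4 hours

Initial rate:
Dose = 0.16 mcg/kg/min × 88 kg = 14.08 mcg/min
14.08 mcg/min × 60 min/hr = 844.8 mcg/hr
Concentration = 2 mg ÷ 540 mL = 0.003703704 mg/mL = 3.703704 mcg/mL
Rate = 844.8 mcg/hr ÷ 3.703704 mcg/mL = 228.096 mL/hr
Volume infused so far = 228.096 mL/hr × 1.4 hr = 319.3344 mL
Volume remaining = 540 − 319.3344 = 220.6656 mL
New rate:
Dose = 0.44 mcg/kg/min × 88 kg = 38.72 mcg/min
38.72 mcg/min × 60 min/hr = 2323.2 mcg/hr
Rate = 2323.2 mcg/hr ÷ 3.703704 mcg/mL = 627.264 mL/hr
Time remaining = 220.6656 mL ÷ 627.264 mL/hr = 0.3517906 hr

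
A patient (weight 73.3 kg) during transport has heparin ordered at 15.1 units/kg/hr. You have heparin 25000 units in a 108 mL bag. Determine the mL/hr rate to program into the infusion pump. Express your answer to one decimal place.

4.8 mL/hr

Dose = 15.1 units/kg/hr × 73.3 kg = 1106.83 units/hr
Concentration = 25000 units ÷ 108 mL = 231.4815 units/mL
Rate = 1106.83 units/hr ÷ 231.4815 units/mL = 4.781506 mL/hr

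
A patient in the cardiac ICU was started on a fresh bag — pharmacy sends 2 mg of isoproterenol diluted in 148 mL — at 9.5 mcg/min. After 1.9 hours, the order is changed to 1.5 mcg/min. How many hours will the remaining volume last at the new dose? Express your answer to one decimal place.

Initial rate:
9.5 mcg/min × 60 min/hr = 570 mcg/hr
Concentration = 2 mg ÷ 148 mL = 0.01351351 mg/mL = 13.51351 mcg/mL
Rate = 570 mcg/hr ÷ 13.51351 mcg/mL = 42.18 mL/hr
Volume infused so far = 42.18 mL/hr × 1.9 hr = 80.142 mL
Volume remaining = 148 − 80.142 = 67.858 mL
New rate:
1.5 mcg/min × 60 min/hr = 90 mcg/hr
Rate = 90 mcg/hr ÷ 13.51351 mcg/mL = 6.66 mL/hr
Time remaining = 67.858 mL ÷ 6.66 mL/hr = 10.18889 hr

10.2 hours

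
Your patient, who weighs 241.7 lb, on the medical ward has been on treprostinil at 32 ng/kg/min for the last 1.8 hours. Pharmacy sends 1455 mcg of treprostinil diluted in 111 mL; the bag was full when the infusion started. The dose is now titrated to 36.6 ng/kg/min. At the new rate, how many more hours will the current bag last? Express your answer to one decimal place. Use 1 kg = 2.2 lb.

4.5 hours

Initial rate:
Weight = 241.7 lb ÷ 2.2 lb/kg = 109.8636 kg
Dose = 32 ng/kg/min × 109.8636 kg = 3515.636 ng/min
3515.636 ng/min × 60 min/hr = 210938.2 ng/hr
Concentration = 1455 mcg ÷ 111 mL = 13.10811 mcg/mL = 13108.11 ng/mL
Rate = 210938.2 ng/hr ÷ 13108.11 ng/mL = 16.09219 mL/hr
Volume infused so far = 16.09219 mL/hr × 1.8 hr = 28.96594 mL
Volume remaining = 111 − 28.96594 = 82.03406 mL
New rate:
Dose = 36.6 ng/kg/min × 109.8636 kg = 4021.009 ng/min
4021.009 ng/min × 60 min/hr = 241260.5 ng/hr
Rate = 241260.5 ng/hr ÷ 13108.11 ng/mL = 18.40544 mL/hr
Time remaining = 82.03406 mL ÷ 18.40544 mL/hr = 4.457054 hr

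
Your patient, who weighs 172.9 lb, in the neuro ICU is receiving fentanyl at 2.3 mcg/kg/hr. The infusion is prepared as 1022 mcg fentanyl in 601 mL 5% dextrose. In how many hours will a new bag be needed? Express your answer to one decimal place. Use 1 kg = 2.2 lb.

5.7 hours

Weight = 172.9 lb ÷ 2.2 lb/kg = 78.59091 kg
Dose = 2.3 mcg/kg/hr × 78.59091 kg = 180.7591 mcg/hr
Concentration = 1022 mcg ÷ 601 mL = 1.700499 mcg/mL
Rate = 180.7591 mcg/hr ÷ 1.700499 mcg/mL = 106.2977 mL/hr
Duration = 601 mL ÷ 106.2977 mL/hr = 5.653934 hr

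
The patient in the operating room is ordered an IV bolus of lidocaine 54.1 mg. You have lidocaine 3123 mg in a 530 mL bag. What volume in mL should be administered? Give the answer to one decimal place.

Concentration = 3123 mg ÷ 530 mL = 5.892453 mg/mL
Volume = 54.1 mg ÷ 5.892453 mg/mL = 9.181236 mL

9.2 mL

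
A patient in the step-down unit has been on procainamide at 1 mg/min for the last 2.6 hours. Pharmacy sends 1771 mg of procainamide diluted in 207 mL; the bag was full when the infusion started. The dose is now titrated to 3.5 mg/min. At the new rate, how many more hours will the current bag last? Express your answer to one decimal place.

7.7 hours

Initial rate:
1 mg/min × 60 min/hr = 60 mg/hr
Concentration = 1771 mg ÷ 207 mL = 8.555556 mg/mL
Rate = 60 mg/hr ÷ 8.555556 mg/mL = 7.012987 mL/hr
Volume infused so far = 7.012987 mL/hr × 2.6 hr = 18.23377 mL
Volume remaining = 207 − 18.23377 = 188.7662 mL
New rate:
3.5 mg/min × 60 min/hr = 210 mg/hr
Rate = 210 mg/hr ÷ 8.555556 mg/mL = 24.54545 mL/hr
Time remaining = 188.7662 mL ÷ 24.54545 mL/hr = 7.690476 hr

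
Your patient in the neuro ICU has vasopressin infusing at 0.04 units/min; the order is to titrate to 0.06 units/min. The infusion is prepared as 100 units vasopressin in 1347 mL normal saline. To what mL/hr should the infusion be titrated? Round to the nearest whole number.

48 mL/hr

0.06 units/min × 60 min/hr = 3.6 units/hr
Concentration = 100 units ÷ 1347 mL = 0.07423905 units/mL
Rate = 3.6 units/hr ÷ 0.07423905 units/mL = 48.492 mL/hr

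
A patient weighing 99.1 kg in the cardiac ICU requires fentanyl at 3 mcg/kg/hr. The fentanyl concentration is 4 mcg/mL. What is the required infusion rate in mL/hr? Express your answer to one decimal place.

Dose = 3 mcg/kg/hr × 99.1 kg = 297.3 mcg/hr
Rate = 297.3 mcg/hr ÷ 4 mcg/mL = 74.325 mL/hr

74.3 mL/hr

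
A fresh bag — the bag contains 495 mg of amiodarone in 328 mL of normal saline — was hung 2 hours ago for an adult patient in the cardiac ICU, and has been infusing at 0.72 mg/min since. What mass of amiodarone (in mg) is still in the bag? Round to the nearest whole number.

0.72 mg/min × 60 min/hr = 43.2 mg/hr
Concentration = 495 mg ÷ 328 mL = 1.509146 mg/mL
Rate = 43.2 mg/hr ÷ 1.509146 mg/mL = 28.62545 mL/hr
Volume infused = 28.62545 mL/hr × 2 hr = 57.25091 mL
Volume remaining = 328 − 57.25091 = 270.7491 mL
Drug remaining = 270.7491 mL × 1.509146 mg/mL = 408.6 mg

409 mg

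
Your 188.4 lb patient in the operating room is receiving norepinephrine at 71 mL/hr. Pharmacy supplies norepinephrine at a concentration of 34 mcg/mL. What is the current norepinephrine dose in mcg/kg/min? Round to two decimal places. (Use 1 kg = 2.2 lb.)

Weight = 188.4 lb ÷ 2.2 lb/kg = 85.63636 kg
Drug rate = 71 mL/hr × 34 mcg/mL = 2414 mcg/hr
2414 mcg/hr ÷ 60 min/hr = 40.23333 mcg/min
40.23333 mcg/min ÷ 85.63636 kg = 0.469816 mcg/kg/min

0.47 mcg/kg/min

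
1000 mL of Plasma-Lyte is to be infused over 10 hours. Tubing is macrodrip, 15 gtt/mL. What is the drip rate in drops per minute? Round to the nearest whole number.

25 gtt/min

1000 mL ÷ (10 hr × 60 = 600 min) = 1.666667 mL/min
1.666667 mL/min × 15 gtt/mL = 25 gtt/min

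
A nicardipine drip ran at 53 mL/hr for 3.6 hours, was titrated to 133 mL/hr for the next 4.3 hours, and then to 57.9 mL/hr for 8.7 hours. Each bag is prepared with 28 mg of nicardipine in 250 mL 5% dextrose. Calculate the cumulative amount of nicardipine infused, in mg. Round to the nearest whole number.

142 mg

Concentration = 28 mg ÷ 250 mL = 0.112 mg/mL
Stage 1: 53 mL/hr × 3.6 hr = 190.8 mL → 190.8 mL × 0.112 mg/mL = 21.3696 mg
Stage 2: 133 mL/hr × 4.3 hr = 571.9 mL → 571.9 mL × 0.112 mg/mL = 64.0528 mg
Stage 3: 57.9 mL/hr × 8.7 hr = 503.73 mL → 503.73 mL × 0.112 mg/mL = 56.41776 mg
Total = 21.3696 + 64.0528 + 56.41776 = 141.8402 mg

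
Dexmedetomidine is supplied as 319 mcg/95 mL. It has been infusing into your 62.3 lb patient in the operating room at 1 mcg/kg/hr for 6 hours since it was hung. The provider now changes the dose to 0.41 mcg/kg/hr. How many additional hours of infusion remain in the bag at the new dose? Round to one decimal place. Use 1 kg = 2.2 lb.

12.8 hours

Initial rate:
Weight = 62.3 lb ÷ 2.2 lb/kg = 28.31818 kg
Dose = 1 mcg/kg/hr × 28.31818 kg = 28.31818 mcg/hr
Concentration = 319 mcg ÷ 95 mL = 3.357895 mcg/mL
Rate = 28.31818 mcg/hr ÷ 3.357895 mcg/mL = 8.433314 mL/hr
Volume infused so far = 8.433314 mL/hr × 6 hr = 50.59989 mL
Volume remaining = 95 − 50.59989 = 44.40011 mL
New rate:
Dose = 0.41 mcg/kg/hr × 28.31818 kg = 11.61045 mcg/hr
Rate = 11.61045 mcg/hr ÷ 3.357895 mcg/mL = 3.457659 mL/hr
Time remaining = 44.40011 mL ÷ 3.457659 mL/hr = 12.84109 hr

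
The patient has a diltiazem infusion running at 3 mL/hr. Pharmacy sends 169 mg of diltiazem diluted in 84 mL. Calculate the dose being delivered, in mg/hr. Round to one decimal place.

Concentration = 169 mg ÷ 84 mL = 2.011905 mg/mL
Drug rate = 3 mL/hr × 2.011905 mg/mL = 6.035714 mg/hr

6.0 mg/hr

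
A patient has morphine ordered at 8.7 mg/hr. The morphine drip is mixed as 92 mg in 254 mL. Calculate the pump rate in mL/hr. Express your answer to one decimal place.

24.0 mL/hr

Concentration = 92 mg ÷ 254 mL = 0.3622047 mg/mL
Rate = 8.7 mg/hr ÷ 0.3622047 mg/mL = 24.01957 mL/hr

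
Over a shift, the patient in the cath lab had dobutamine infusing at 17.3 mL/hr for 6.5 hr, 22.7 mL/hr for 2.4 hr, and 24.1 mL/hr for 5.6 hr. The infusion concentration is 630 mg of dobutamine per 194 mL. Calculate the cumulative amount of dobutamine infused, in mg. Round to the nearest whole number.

Concentration = 630 mg ÷ 194 mL = 3.247423 mg/mL
Stage 1: 17.3 mL/hr × 6.5 hr = 112.45 mL → 112.45 mL × 3.247423 mg/mL = 365.1727 mg
Stage 2: 22.7 mL/hr × 2.4 hr = 54.48 mL → 54.48 mL × 3.247423 mg/mL = 176.9196 mg
Stage 3: 24.1 mL/hr × 5.6 hr = 134.96 mL → 134.96 mL × 3.247423 mg/mL = 438.2722 mg
Total = 365.1727 + 176.9196 + 438.2722 = 980.3644 mg

980 mg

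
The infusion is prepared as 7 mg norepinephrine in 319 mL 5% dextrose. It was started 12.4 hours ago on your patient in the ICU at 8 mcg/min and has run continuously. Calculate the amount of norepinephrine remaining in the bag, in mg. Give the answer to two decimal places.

8 mcg/min × 60 min/hr = 480 mcg/hr
Concentration = 7 mg ÷ 319 mL = 0.02194357 mg/mL = 21.94357 mcg/mL
Rate = 480 mcg/hr ÷ 21.94357 mcg/mL = 21.87429 mL/hr
Volume infused = 21.87429 mL/hr × 12.4 hr = 271.2411 mL
Volume remaining = 319 − 271.2411 = 47.75886 mL
Drug remaining = 47.75886 mL × 21.94357 mcg/mL = 1048 mcg = 1.048 mg

1.05 mg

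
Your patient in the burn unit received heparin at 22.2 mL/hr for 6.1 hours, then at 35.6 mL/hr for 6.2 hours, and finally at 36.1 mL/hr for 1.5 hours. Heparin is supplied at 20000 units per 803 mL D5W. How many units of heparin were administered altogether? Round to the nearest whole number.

10219 units

Concentration = 20000 units ÷ 803 mL = 24.9066 units/mL
Stage 1: 22.2 mL/hr × 6.1 hr = 135.42 mL → 135.42 mL × 24.9066 units/mL = 3372.852 units
Stage 2: 35.6 mL/hr × 6.2 hr = 220.72 mL → 220.72 mL × 24.9066 units/mL = 5497.385 units
Stage 3: 36.1 mL/hr × 1.5 hr = 54.15 mL → 54.15 mL × 24.9066 units/mL = 1348.692 units
Total = 3372.852 + 5497.385 + 1348.692 = 10218.93 units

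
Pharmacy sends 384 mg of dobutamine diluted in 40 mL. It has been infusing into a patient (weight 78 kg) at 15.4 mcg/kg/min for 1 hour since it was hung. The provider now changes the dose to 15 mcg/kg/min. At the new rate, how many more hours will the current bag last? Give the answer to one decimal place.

4.4 hours

Initial rate:
Dose = 15.4 mcg/kg/min × 78 kg = 1201.2 mcg/min
1201.2 mcg/min × 60 min/hr = 72072 mcg/hr
Concentration = 384 mg ÷ 40 mL = 9.6 mg/mL = 9600 mcg/mL
Rate = 72072 mcg/hr ÷ 9600 mcg/mL = 7.5075 mL/hr
Volume infused so far = 7.5075 mL/hr × 1 hr = 7.5075 mL
Volume remaining = 40 − 7.5075 = 32.4925 mL
New rate:
Dose = 15 mcg/kg/min × 78 kg = 1170 mcg/min
1170 mcg/min × 60 min/hr = 70200 mcg/hr
Rate = 70200 mcg/hr ÷ 9600 mcg/mL = 7.3125 mL/hr
Time remaining = 32.4925 mL ÷ 7.3125 mL/hr = 4.443419 hr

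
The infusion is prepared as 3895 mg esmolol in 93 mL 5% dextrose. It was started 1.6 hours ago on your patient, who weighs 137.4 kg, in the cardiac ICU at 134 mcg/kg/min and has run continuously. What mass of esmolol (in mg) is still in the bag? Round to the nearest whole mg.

2127 mg

Dose = 134 mcg/kg/min × 137.4 kg = 18411.6 mcg/min
18411.6 mcg/min × 60 min/hr = 1104696 mcg/hr
Concentration = 3895 mg ÷ 93 mL = 41.88172 mg/mL = 41881.72 mcg/mL
Rate = 1104696 mcg/hr ÷ 41881.72 mcg/mL = 26.37657 mL/hr
Volume infused = 26.37657 mL/hr × 1.6 hr = 42.20251 mL
Volume remaining = 93 − 42.20251 = 50.79749 mL
Drug remaining = 50.79749 mL × 41881.72 mcg/mL = 2127486 mcg = 2127.486 mg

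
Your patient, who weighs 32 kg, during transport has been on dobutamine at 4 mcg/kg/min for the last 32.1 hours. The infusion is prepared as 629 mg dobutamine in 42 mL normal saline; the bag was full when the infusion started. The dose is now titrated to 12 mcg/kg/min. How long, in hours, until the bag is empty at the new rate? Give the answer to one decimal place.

Initial rate:
Dose = 4 mcg/kg/min × 32 kg = 128 mcg/min
128 mcg/min × 60 min/hr = 7680 mcg/hr
Concentration = 629 mg ÷ 42 mL = 14.97619 mg/mL = 14976.19 mcg/mL
Rate = 7680 mcg/hr ÷ 14976.19 mcg/mL = 0.512814 mL/hr
Volume infused so far = 0.512814 mL/hr × 32.1 hr = 16.46133 mL
Volume remaining = 42 − 16.46133 = 25.53867 mL
New rate:
Dose = 12 mcg/kg/min × 32 kg = 384 mcg/min
384 mcg/min × 60 min/hr = 23040 mcg/hr
Rate = 23040 mcg/hr ÷ 14976.19 mcg/mL = 1.538442 mL/hr
Time remaining = 25.53867 mL ÷ 1.538442 mL/hr = 16.60035 hr

16.6 hours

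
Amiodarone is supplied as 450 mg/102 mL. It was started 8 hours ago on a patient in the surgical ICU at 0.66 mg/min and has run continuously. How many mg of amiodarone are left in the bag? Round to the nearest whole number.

133 mg

0.66 mg/min × 60 min/hr = 39.6 mg/hr
Concentration = 450 mg ÷ 102 mL = 4.411765 mg/mL
Rate = 39.6 mg/hr ÷ 4.411765 mg/mL = 8.976 mL/hr
Volume infused = 8.976 mL/hr × 8 hr = 71.808 mL
Volume remaining = 102 − 71.808 = 30.192 mL
Drug remaining = 30.192 mL × 4.411765 mg/mL = 133.2 mg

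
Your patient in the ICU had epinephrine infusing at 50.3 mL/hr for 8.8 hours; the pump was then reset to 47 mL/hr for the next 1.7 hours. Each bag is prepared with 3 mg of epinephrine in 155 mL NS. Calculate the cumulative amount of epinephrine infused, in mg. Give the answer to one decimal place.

Concentration = 3 mg ÷ 155 mL = 0.01935484 mg/mL
Stage 1: 50.3 mL/hr × 8.8 hr = 442.64 mL → 442.64 mL × 0.01935484 mg/mL = 8.567226 mg
Stage 2: 47 mL/hr × 1.7 hr = 79.9 mL → 79.9 mL × 0.01935484 mg/mL = 1.546452 mg
Total = 8.567226 + 1.546452 = 10.11368 mg

10.1 mg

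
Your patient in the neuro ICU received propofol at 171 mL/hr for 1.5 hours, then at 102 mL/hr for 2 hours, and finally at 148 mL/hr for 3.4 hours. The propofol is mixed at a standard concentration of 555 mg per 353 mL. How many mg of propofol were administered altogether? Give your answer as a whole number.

Concentration = 555 mg ÷ 353 mL = 1.572238 mg/mL
Stage 1: 171 mL/hr × 1.5 hr = 256.5 mL → 256.5 mL × 1.572238 mg/mL = 403.279 mg
Stage 2: 102 mL/hr × 2 hr = 204 mL → 204 mL × 1.572238 mg/mL = 320.7365 mg
Stage 3: 148 mL/hr × 3.4 hr = 503.2 mL → 503.2 mL × 1.572238 mg/mL = 791.1501 mg
Total = 403.279 + 320.7365 + 791.1501 = 1515.166 mg

1515 mg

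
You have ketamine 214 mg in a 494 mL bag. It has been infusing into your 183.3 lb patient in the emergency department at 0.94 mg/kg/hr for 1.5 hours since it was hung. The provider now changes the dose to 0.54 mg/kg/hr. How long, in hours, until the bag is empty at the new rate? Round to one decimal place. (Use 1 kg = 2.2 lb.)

2.1 hours

Initial rate:
Weight = 183.3 lb ÷ 2.2 lb/kg = 83.31818 kg
Dose = 0.94 mg/kg/hr × 83.31818 kg = 78.31909 mg/hr
Concentration = 214 mg ÷ 494 mL = 0.4331984 mg/mL
Rate = 78.31909 mg/hr ÷ 0.4331984 mg/mL = 180.7927 mL/hr
Volume infused so far = 180.7927 mL/hr × 1.5 hr = 271.189 mL
Volume remaining = 494 − 271.189 = 222.811 mL
New rate:
Dose = 0.54 mg/kg/hr × 83.31818 kg = 44.99182 mg/hr
Rate = 44.99182 mg/hr ÷ 0.4331984 mg/mL = 103.8596 mL/hr
Time remaining = 222.811 mL ÷ 103.8596 mL/hr = 2.145309 hr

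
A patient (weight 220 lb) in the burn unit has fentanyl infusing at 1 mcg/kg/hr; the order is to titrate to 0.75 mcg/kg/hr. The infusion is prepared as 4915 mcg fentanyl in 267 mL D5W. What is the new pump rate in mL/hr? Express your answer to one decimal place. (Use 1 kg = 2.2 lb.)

4.1 mL/hr

Weight = 220 lb ÷ 2.2 lb/kg = 100 kg
Dose = 0.75 mcg/kg/hr × 100 kg = 75 mcg/hr
Concentration = 4915 mcg ÷ 267 mL = 18.40824 mcg/mL
Rate = 75 mcg/hr ÷ 18.40824 mcg/mL = 4.074262 mL/hr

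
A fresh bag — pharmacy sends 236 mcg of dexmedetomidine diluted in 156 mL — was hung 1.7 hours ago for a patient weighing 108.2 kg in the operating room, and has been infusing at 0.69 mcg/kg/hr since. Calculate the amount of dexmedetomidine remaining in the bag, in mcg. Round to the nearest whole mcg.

Dose = 0.69 mcg/kg/hr × 108.2 kg = 74.658 mcg/hr
Concentration = 236 mcg ÷ 156 mL = 1.512821 mcg/mL
Rate = 74.658 mcg/hr ÷ 1.512821 mcg/mL = 49.3502 mL/hr
Volume infused = 49.3502 mL/hr × 1.7 hr = 83.89535 mL
Volume remaining = 156 − 83.89535 = 72.10465 mL
Drug remaining = 72.10465 mL × 1.512821 mcg/mL = 109.0814 mcg

109 mcg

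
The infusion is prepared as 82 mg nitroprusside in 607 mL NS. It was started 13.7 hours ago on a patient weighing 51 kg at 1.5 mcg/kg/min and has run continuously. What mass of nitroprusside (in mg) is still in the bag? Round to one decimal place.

19.1 mg

Dose = 1.5 mcg/kg/min × 51 kg = 76.5 mcg/min
76.5 mcg/min × 60 min/hr = 4590 mcg/hr
Concentration = 82 mg ÷ 607 mL = 0.1350906 mg/mL = 135.0906 mcg/mL
Rate = 4590 mcg/hr ÷ 135.0906 mcg/mL = 33.9772 mL/hr
Volume infused = 33.9772 mL/hr × 13.7 hr = 465.4876 mL
Volume remaining = 607 − 465.4876 = 141.5124 mL
Drug remaining = 141.5124 mL × 135.0906 mcg/mL = 19117 mcg = 19.117 mg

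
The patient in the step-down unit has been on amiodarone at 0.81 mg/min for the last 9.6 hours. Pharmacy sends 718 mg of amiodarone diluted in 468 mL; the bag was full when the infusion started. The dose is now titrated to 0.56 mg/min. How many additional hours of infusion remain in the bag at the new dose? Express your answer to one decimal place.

7.5 hours

Initial rate:
0.81 mg/min × 60 min/hr = 48.6 mg/hr
Concentration = 718 mg ÷ 468 mL = 1.534188 mg/mL
Rate = 48.6 mg/hr ÷ 1.534188 mg/mL = 31.67799 mL/hr
Volume infused so far = 31.67799 mL/hr × 9.6 hr = 304.1087 mL
Volume remaining = 468 − 304.1087 = 163.8913 mL
New rate:
0.56 mg/min × 60 min/hr = 33.6 mg/hr
Rate = 33.6 mg/hr ÷ 1.534188 mg/mL = 21.90084 mL/hr
Time remaining = 163.8913 mL ÷ 21.90084 mL/hr = 7.483333 hr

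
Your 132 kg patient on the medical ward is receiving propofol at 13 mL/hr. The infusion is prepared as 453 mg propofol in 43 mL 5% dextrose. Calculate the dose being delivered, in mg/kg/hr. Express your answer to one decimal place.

Concentration = 453 mg ÷ 43 mL = 10.53488 mg/mL
Drug rate = 13 mL/hr × 10.53488 mg/mL = 136.9535 mg/hr
136.9535 mg/hr ÷ 132 kg = 1.037526 mg/kg/hr

1.0 mg/kg/hr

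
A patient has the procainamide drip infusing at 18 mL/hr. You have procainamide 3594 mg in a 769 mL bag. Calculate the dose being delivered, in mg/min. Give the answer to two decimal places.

1.40 mg/min

Concentration = 3594 mg ÷ 769 mL = 4.673602 mg/mL
Drug rate = 18 mL/hr × 4.673602 mg/mL = 84.12484 mg/hr
84.12484 mg/hr ÷ 60 min/hr = 1.402081 mg/min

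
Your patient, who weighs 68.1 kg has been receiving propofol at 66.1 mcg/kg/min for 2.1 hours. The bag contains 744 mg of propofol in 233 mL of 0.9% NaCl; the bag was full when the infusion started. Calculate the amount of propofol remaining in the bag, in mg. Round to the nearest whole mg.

Dose = 66.1 mcg/kg/min × 68.1 kg = 4501.41 mcg/min
4501.41 mcg/min × 60 min/hr = 270084.6 mcg/hr
Concentration = 744 mg ÷ 233 mL = 3.193133 mg/mL = 3193.133 mcg/mL
Rate = 270084.6 mcg/hr ÷ 3193.133 mcg/mL = 84.58295 mL/hr
Volume infused = 84.58295 mL/hr × 2.1 hr = 177.6242 mL
Volume remaining = 233 − 177.6242 = 55.37581 mL
Drug remaining = 55.37581 mL × 3193.133 mcg/mL = 176822.3 mcg = 176.8223 mg

177 mg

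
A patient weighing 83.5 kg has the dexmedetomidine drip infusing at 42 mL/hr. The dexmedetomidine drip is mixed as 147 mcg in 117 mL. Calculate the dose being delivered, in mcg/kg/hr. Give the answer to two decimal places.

Concentration = 147 mcg ÷ 117 mL = 1.25641 mcg/mL
Drug rate = 42 mL/hr × 1.25641 mcg/mL = 52.76923 mcg/hr
52.76923 mcg/hr ÷ 83.5 kg = 0.6319668 mcg/kg/hr

0.63 mcg/kg/hr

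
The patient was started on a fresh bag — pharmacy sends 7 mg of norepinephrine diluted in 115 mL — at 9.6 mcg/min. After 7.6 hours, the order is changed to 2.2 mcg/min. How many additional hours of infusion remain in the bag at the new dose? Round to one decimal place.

Initial rate:
9.6 mcg/min × 60 min/hr = 576 mcg/hr
Concentration = 7 mg ÷ 115 mL = 0.06086957 mg/mL = 60.86957 mcg/mL
Rate = 576 mcg/hr ÷ 60.86957 mcg/mL = 9.462857 mL/hr
Volume infused so far = 9.462857 mL/hr × 7.6 hr = 71.91771 mL
Volume remaining = 115 − 71.91771 = 43.08229 mL
New rate:
2.2 mcg/min × 60 min/hr = 132 mcg/hr
Rate = 132 mcg/hr ÷ 60.86957 mcg/mL = 2.168571 mL/hr
Time remaining = 43.08229 mL ÷ 2.168571 mL/hr = 19.86667 hr

19.9 hours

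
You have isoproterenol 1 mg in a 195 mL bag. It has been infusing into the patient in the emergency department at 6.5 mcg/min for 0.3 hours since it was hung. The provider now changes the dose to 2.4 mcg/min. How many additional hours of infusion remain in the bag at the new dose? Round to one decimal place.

6.1 hours

Initial rate:
6.5 mcg/min × 60 min/hr = 390 mcg/hr
Concentration = 1 mg ÷ 195 mL = 0.005128205 mg/mL = 5.128205 mcg/mL
Rate = 390 mcg/hr ÷ 5.128205 mcg/mL = 76.05 mL/hr
Volume infused so far = 76.05 mL/hr × 0.3 hr = 22.815 mL
Volume remaining = 195 − 22.815 = 172.185 mL
New rate:
2.4 mcg/min × 60 min/hr = 144 mcg/hr
Rate = 144 mcg/hr ÷ 5.128205 mcg/mL = 28.08 mL/hr
Time remaining = 172.185 mL ÷ 28.08 mL/hr = 6.131944 hr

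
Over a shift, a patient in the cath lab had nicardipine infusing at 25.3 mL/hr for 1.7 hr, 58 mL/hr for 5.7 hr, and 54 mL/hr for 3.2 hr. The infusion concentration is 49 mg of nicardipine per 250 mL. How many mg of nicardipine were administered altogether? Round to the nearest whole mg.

Concentration = 49 mg ÷ 250 mL = 0.196 mg/mL
Stage 1: 25.3 mL/hr × 1.7 hr = 43.01 mL → 43.01 mL × 0.196 mg/mL = 8.42996 mg
Stage 2: 58 mL/hr × 5.7 hr = 330.6 mL → 330.6 mL × 0.196 mg/mL = 64.7976 mg
Stage 3: 54 mL/hr × 3.2 hr = 172.8 mL → 172.8 mL × 0.196 mg/mL = 33.8688 mg
Total = 8.42996 + 64.7976 + 33.8688 = 107.0964 mg

107 mg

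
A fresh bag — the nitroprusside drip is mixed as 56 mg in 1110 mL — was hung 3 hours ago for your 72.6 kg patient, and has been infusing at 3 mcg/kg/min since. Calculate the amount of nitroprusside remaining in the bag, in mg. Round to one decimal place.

Dose = 3 mcg/kg/min × 72.6 kg = 217.8 mcg/min
217.8 mcg/min × 60 min/hr = 13068 mcg/hr
Concentration = 56 mg ÷ 1110 mL = 0.05045045 mg/mL = 50.45045 mcg/mL
Rate = 13068 mcg/hr ÷ 50.45045 mcg/mL = 259.0264 mL/hr
Volume infused = 259.0264 mL/hr × 3 hr = 777.0793 mL
Volume remaining = 1110 − 777.0793 = 332.9207 mL
Drug remaining = 332.9207 mL × 50.45045 mcg/mL = 16796 mcg = 16.796 mg

16.8 mg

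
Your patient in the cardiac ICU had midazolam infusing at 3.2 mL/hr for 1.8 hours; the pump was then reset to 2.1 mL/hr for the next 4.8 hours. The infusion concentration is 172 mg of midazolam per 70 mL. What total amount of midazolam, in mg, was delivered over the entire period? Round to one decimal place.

38.9 mg

Concentration = 172 mg ÷ 70 mL = 2.457143 mg/mL
Stage 1: 3.2 mL/hr × 1.8 hr = 5.76 mL → 5.76 mL × 2.457143 mg/mL = 14.15314 mg
Stage 2: 2.1 mL/hr × 4.8 hr = 10.08 mL → 10.08 mL × 2.457143 mg/mL = 24.768 mg
Total = 14.15314 + 24.768 = 38.92114 mg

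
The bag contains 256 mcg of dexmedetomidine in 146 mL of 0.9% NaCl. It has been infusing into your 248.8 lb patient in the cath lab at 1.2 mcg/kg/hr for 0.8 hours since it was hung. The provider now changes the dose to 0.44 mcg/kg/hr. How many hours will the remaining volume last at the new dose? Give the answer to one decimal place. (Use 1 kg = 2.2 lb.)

Initial rate:
Weight = 248.8 lb ÷ 2.2 lb/kg = 113.0909 kg
Dose = 1.2 mcg/kg/hr × 113.0909 kg = 135.7091 mcg/hr
Concentration = 256 mcg ÷ 146 mL = 1.753425 mcg/mL
Rate = 135.7091 mcg/hr ÷ 1.753425 mcg/mL = 77.39659 mL/hr
Volume infused so far = 77.39659 mL/hr × 0.8 hr = 61.91727 mL
Volume remaining = 146 − 61.91727 = 84.08273 mL
New rate:
Dose = 0.44 mcg/kg/hr × 113.0909 kg = 49.76 mcg/hr
Rate = 49.76 mcg/hr ÷ 1.753425 mcg/mL = 28.37875 mL/hr
Time remaining = 84.08273 mL ÷ 28.37875 mL/hr = 2.962876 hr

3.0 hours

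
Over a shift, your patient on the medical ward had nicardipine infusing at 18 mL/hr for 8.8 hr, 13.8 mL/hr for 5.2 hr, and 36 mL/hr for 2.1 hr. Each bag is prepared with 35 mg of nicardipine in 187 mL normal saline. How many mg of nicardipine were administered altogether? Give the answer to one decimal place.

Concentration = 35 mg ÷ 187 mL = 0.1871658 mg/mL
Stage 1: 18 mL/hr × 8.8 hr = 158.4 mL → 158.4 mL × 0.1871658 mg/mL = 29.64706 mg
Stage 2: 13.8 mL/hr × 5.2 hr = 71.76 mL → 71.76 mL × 0.1871658 mg/mL = 13.43102 mg
Stage 3: 36 mL/hr × 2.1 hr = 75.6 mL → 75.6 mL × 0.1871658 mg/mL = 14.14973 mg
Total = 29.64706 + 13.43102 + 14.14973 = 57.22781 mg

57.2 mg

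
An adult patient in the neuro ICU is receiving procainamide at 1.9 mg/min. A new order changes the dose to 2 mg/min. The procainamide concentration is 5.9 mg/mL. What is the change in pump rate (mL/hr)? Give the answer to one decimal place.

1.0 mL/hr

At the current dose:
1.9 mg/min × 60 min/hr = 114 mg/hr
Rate = 114 mg/hr ÷ 5.9 mg/mL = 19.32203 mL/hr
At the new dose:
2 mg/min × 60 min/hr = 120 mg/hr
Rate = 120 mg/hr ÷ 5.9 mg/mL = 20.33898 mL/hr
Change = 20.33898 − 19.32203 = 1.016949 mL/hr → 1.016949 mL/hr increase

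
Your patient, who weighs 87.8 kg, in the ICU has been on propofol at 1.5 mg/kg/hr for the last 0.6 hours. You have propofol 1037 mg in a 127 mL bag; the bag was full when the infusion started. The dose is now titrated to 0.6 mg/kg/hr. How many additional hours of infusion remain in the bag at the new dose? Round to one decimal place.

Initial rate:
Dose = 1.5 mg/kg/hr × 87.8 kg = 131.7 mg/hr
Concentration = 1037 mg ÷ 127 mL = 8.165354 mg/mL
Rate = 131.7 mg/hr ÷ 8.165354 mg/mL = 16.12912 mL/hr
Volume infused so far = 16.12912 mL/hr × 0.6 hr = 9.677473 mL
Volume remaining = 127 − 9.677473 = 117.3225 mL
New rate:
Dose = 0.6 mg/kg/hr × 87.8 kg = 52.68 mg/hr
Rate = 52.68 mg/hr ÷ 8.165354 mg/mL = 6.451649 mL/hr
Time remaining = 117.3225 mL ÷ 6.451649 mL/hr = 18.18489 hr

18.2 hours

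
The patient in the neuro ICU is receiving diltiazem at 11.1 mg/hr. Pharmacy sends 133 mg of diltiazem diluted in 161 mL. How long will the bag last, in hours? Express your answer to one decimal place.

12.0 hours

Concentration = 133 mg ÷ 161 mL = 0.826087 mg/mL
Rate = 11.1 mg/hr ÷ 0.826087 mg/mL = 13.43684 mL/hr
Duration = 161 mL ÷ 13.43684 mL/hr = 11.98198 hr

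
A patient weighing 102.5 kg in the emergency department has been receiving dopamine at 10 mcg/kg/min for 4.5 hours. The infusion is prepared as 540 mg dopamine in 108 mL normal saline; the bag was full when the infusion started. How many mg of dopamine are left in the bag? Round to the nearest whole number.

263 mg

Dose = 10 mcg/kg/min × 102.5 kg = 1025 mcg/min
1025 mcg/min × 60 min/hr = 61500 mcg/hr
Concentration = 540 mg ÷ 108 mL = 5 mg/mL = 5000 mcg/mL
Rate = 61500 mcg/hr ÷ 5000 mcg/mL = 12.3 mL/hr
Volume infused = 12.3 mL/hr × 4.5 hr = 55.35 mL
Volume remaining = 108 − 55.35 = 52.65 mL
Drug remaining = 52.65 mL × 5000 mcg/mL = 263250 mcg = 263.25 mg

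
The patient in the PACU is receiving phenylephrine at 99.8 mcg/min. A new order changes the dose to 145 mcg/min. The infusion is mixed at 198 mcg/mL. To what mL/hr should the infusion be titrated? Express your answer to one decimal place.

43.9 mL/hr

145 mcg/min × 60 min/hr = 8700 mcg/hr
Rate = 8700 mcg/hr ÷ 198 mcg/mL = 43.93939 mL/hr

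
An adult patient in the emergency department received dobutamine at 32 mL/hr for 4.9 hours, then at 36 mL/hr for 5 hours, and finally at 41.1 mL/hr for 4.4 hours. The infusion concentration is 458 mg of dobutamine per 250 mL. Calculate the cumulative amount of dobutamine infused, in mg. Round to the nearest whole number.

Concentration = 458 mg ÷ 250 mL = 1.832 mg/mL
Stage 1: 32 mL/hr × 4.9 hr = 156.8 mL → 156.8 mL × 1.832 mg/mL = 287.2576 mg
Stage 2: 36 mL/hr × 5 hr = 180 mL → 180 mL × 1.832 mg/mL = 329.76 mg
Stage 3: 41.1 mL/hr × 4.4 hr = 180.84 mL → 180.84 mL × 1.832 mg/mL = 331.2989 mg
Total = 287.2576 + 329.76 + 331.2989 = 948.3165 mg

948 mg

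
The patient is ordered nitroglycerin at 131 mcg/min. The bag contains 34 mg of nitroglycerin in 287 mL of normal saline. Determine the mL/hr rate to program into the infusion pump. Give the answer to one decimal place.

131 mcg/min × 60 min/hr = 7860 mcg/hr
Concentration = 34 mg ÷ 287 mL = 0.1184669 mg/mL = 118.4669 mcg/mL
Rate = 7860 mcg/hr ÷ 118.4669 mcg/mL = 66.34765 mL/hr

66.3 mL/hr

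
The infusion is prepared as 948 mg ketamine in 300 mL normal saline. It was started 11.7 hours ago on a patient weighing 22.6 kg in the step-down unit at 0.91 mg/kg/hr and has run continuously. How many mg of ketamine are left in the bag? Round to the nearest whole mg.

Dose = 0.91 mg/kg/hr × 22.6 kg = 20.566 mg/hr
Concentration = 948 mg ÷ 300 mL = 3.16 mg/mL
Rate = 20.566 mg/hr ÷ 3.16 mg/mL = 6.508228 mL/hr
Volume infused = 6.508228 mL/hr × 11.7 hr = 76.14627 mL
Volume remaining = 300 − 76.14627 = 223.8537 mL
Drug remaining = 223.8537 mL × 3.16 mg/mL = 707.3778 mg

707 mg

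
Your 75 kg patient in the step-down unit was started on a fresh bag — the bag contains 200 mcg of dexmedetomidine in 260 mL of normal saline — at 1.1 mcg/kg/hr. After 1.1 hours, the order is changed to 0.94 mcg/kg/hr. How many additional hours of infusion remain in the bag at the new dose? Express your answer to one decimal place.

1.5 hours

Initial rate:
Dose = 1.1 mcg/kg/hr × 75 kg = 82.5 mcg/hr
Concentration = 200 mcg ÷ 260 mL = 0.7692308 mcg/mL
Rate = 82.5 mcg/hr ÷ 0.7692308 mcg/mL = 107.25 mL/hr
Volume infused so far = 107.25 mL/hr × 1.1 hr = 117.975 mL
Volume remaining = 260 − 117.975 = 142.025 mL
New rate:
Dose = 0.94 mcg/kg/hr × 75 kg = 70.5 mcg/hr
Rate = 70.5 mcg/hr ÷ 0.7692308 mcg/mL = 91.65 mL/hr
Time remaining = 142.025 mL ÷ 91.65 mL/hr = 1.549645 hr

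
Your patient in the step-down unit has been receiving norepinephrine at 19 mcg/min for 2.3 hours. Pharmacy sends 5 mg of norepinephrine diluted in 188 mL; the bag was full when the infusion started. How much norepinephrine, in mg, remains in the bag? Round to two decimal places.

19 mcg/min × 60 min/hr = 1140 mcg/hr
Concentration = 5 mg ÷ 188 mL = 0.02659574 mg/mL = 26.59574 mcg/mL
Rate = 1140 mcg/hr ÷ 26.59574 mcg/mL = 42.864 mL/hr
Volume infused = 42.864 mL/hr × 2.3 hr = 98.5872 mL
Volume remaining = 188 − 98.5872 = 89.4128 mL
Drug remaining = 89.4128 mL × 26.59574 mcg/mL = 2378 mcg = 2.378 mg

2.38 mg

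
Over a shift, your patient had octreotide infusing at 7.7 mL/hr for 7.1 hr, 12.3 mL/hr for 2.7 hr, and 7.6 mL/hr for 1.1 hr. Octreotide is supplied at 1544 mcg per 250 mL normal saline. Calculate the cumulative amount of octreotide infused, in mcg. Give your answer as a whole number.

Concentration = 1544 mcg ÷ 250 mL = 6.176 mcg/mL
Stage 1: 7.7 mL/hr × 7.1 hr = 54.67 mL → 54.67 mL × 6.176 mcg/mL = 337.6419 mcg
Stage 2: 12.3 mL/hr × 2.7 hr = 33.21 mL → 33.21 mL × 6.176 mcg/mL = 205.105 mcg
Stage 3: 7.6 mL/hr × 1.1 hr = 8.36 mL → 8.36 mL × 6.176 mcg/mL = 51.63136 mcg
Total = 337.6419 + 205.105 + 51.63136 = 594.3782 mcg

594 mcg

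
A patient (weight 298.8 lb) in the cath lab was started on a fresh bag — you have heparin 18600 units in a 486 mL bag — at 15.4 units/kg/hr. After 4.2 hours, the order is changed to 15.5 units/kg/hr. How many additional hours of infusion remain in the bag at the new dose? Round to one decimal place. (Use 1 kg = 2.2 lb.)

Initial rate:
Weight = 298.8 lb ÷ 2.2 lb/kg = 135.8182 kg
Dose = 15.4 units/kg/hr × 135.8182 kg = 2091.6 units/hr
Concentration = 18600 units ÷ 486 mL = 38.2716 units/mL
Rate = 2091.6 units/hr ÷ 38.2716 units/mL = 54.65148 mL/hr
Volume infused so far = 54.65148 mL/hr × 4.2 hr = 229.5362 mL
Volume remaining = 486 − 229.5362 = 256.4638 mL
New rate:
Dose = 15.5 units/kg/hr × 135.8182 kg = 2105.182 units/hr
Rate = 2105.182 units/hr ÷ 38.2716 units/mL = 55.00636 mL/hr
Time remaining = 256.4638 mL ÷ 55.00636 mL/hr = 4.662438 hr

4.7 hours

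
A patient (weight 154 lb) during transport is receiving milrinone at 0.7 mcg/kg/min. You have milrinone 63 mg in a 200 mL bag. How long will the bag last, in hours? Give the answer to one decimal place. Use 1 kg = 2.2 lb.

21.4 hours

Weight = 154 lb ÷ 2.2 lb/kg = 70 kg
Dose = 0.7 mcg/kg/min × 70 kg = 49 mcg/min
49 mcg/min × 60 min/hr = 2940 mcg/hr
Concentration = 63 mg ÷ 200 mL = 0.315 mg/mL = 315 mcg/mL
Rate = 2940 mcg/hr ÷ 315 mcg/mL = 9.333333 mL/hr
Duration = 200 mL ÷ 9.333333 mL/hr = 21.42857 hr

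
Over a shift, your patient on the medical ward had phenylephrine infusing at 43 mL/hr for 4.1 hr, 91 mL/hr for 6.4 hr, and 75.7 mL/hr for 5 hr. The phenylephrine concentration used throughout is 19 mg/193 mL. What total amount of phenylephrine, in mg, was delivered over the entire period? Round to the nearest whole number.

Concentration = 19 mg ÷ 193 mL = 0.0984456 mg/mL
Stage 1: 43 mL/hr × 4.1 hr = 176.3 mL → 176.3 mL × 0.0984456 mg/mL = 17.35596 mg
Stage 2: 91 mL/hr × 6.4 hr = 582.4 mL → 582.4 mL × 0.0984456 mg/mL = 57.33472 mg
Stage 3: 75.7 mL/hr × 5 hr = 378.5 mL → 378.5 mL × 0.0984456 mg/mL = 37.26166 mg
Total = 17.35596 + 57.33472 + 37.26166 = 111.9523 mg

112 mg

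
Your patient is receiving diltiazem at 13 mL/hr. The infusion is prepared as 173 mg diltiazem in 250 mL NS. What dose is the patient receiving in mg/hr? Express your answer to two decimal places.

Concentration = 173 mg ÷ 250 mL = 0.692 mg/mL
Drug rate = 13 mL/hr × 0.692 mg/mL = 8.996 mg/hr

9.00 mg/hr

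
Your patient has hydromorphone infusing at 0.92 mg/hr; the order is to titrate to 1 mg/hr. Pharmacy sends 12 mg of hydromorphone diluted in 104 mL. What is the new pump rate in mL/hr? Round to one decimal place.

8.7 mL/hr

Concentration = 12 mg ÷ 104 mL = 0.1153846 mg/mL
Rate = 1 mg/hr ÷ 0.1153846 mg/mL = 8.666667 mL/hr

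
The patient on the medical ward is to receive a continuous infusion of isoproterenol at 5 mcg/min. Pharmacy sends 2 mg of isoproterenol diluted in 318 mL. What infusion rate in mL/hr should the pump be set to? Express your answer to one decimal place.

47.7 mL/hr

5 mcg/min × 60 min/hr = 300 mcg/hr
Concentration = 2 mg ÷ 318 mL = 0.006289308 mg/mL = 6.289308 mcg/mL
Rate = 300 mcg/hr ÷ 6.289308 mcg/mL = 47.7 mL/hr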